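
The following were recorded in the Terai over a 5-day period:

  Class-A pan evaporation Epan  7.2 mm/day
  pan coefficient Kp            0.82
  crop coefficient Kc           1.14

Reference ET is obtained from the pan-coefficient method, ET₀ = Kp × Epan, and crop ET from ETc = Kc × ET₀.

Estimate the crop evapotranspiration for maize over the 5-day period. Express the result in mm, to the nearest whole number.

34 mm

ET₀ = 0.82 × 7.2 = 5.9040 mm/d
ETc = Kc × ET₀ = 1.14 × 5.9040 = 6.7306 mm/d
Over 5 days: 6.7306 × 5 = 33.653 mm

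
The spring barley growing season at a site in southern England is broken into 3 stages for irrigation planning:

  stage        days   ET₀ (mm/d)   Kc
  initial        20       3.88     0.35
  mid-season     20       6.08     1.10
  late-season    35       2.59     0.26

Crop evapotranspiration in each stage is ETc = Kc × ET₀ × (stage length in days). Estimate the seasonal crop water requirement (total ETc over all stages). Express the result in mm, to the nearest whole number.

initial: 0.35 × 3.88 × 20 = 27.16 mm
mid-season: 1.10 × 6.08 × 20 = 133.76 mm
late-season: 0.26 × 2.59 × 35 = 23.57 mm
Seasonal total = 184.49 mm

184 mm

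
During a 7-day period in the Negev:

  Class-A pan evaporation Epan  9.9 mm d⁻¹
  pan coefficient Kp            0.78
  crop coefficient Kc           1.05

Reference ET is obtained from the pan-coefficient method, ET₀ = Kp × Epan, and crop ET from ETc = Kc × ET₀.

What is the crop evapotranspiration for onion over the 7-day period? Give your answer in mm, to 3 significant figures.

56.8 mm

ET₀ = 0.78 × 9.9 = 7.7220 mm/d
ETc = Kc × ET₀ = 1.05 × 7.7220 = 8.1081 mm/d
Over 7 days: 8.1081 × 7 = 56.757 mm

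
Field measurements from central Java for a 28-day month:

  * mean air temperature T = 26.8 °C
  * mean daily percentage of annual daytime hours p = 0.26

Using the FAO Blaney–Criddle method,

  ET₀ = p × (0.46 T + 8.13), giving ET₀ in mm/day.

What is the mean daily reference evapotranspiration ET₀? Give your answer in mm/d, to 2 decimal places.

5.32 mm/d

ET₀ = 0.26 × (0.46 × 26.8 + 8.13) = 0.26 × 20.458 = 5.3191 mm/d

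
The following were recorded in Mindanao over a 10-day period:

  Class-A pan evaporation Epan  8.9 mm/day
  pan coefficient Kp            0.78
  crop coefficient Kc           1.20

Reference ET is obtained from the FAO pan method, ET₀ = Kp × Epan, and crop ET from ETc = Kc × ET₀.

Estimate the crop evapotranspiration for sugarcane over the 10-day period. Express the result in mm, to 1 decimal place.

ET₀ = 0.78 × 8.9 = 6.9420 mm/d
ETc = Kc × ET₀ = 1.20 × 6.9420 = 8.3304 mm/d
Over 10 days: 8.3304 × 10 = 83.304 mm

83.3 mm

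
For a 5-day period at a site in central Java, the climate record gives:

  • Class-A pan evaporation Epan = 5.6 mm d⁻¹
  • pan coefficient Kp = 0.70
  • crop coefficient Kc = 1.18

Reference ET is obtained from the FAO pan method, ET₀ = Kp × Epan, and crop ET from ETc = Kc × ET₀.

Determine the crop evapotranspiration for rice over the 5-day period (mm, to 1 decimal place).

ET₀ = 0.70 × 5.6 = 3.9200 mm/d
ETc = Kc × ET₀ = 1.18 × 3.9200 = 4.6256 mm/d
Over 5 days: 4.6256 × 5 = 23.128 mm

23.1 mm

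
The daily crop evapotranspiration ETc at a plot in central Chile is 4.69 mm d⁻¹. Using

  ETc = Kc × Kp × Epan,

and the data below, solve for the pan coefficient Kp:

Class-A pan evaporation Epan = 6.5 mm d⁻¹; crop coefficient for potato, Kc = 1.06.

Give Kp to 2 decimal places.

ETc = Kc × Kp × Epan  ⇒  Kp = ETc / (Kc × Epan)
Kp = 4.69 / (1.06 × 6.5) = 4.69 / 6.890 = 0.6807

0.68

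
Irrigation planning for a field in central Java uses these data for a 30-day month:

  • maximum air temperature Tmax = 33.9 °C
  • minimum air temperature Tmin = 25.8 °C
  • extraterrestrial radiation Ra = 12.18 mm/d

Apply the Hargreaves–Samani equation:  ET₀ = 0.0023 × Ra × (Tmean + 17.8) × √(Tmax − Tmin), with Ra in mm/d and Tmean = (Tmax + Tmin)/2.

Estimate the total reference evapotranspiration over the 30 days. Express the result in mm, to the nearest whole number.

114 mm

Tmean = (33.9 + 25.8)/2 = 29.85 °C
ET₀ = 0.0023 × 12.18 × (29.85 + 17.8) × √8.1 = 0.0023 × 12.18 × 47.65 × 2.8460 = 3.7990 mm/d
Over 30 days: 3.7990 × 30 = 113.970 mm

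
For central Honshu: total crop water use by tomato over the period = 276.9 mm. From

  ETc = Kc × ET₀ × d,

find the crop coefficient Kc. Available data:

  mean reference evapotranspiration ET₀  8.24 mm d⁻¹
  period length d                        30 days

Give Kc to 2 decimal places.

ETc = Kc × ET₀ × d  ⇒  Kc = ETc / (ET₀ × d)
Kc = 276.9 / (8.24 × 30) = 276.9 / 247.20 = 1.1201

1.12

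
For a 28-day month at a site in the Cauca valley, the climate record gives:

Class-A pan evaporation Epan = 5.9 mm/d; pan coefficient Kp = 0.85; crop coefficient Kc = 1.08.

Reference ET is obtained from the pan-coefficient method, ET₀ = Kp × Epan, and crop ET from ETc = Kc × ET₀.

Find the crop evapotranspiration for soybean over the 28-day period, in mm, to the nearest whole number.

152 mm

ET₀ = 0.85 × 5.9 = 5.0150 mm/d
ETc = Kc × ET₀ = 1.08 × 5.0150 = 5.4162 mm/d
Over 28 days: 5.4162 × 28 = 151.654 mm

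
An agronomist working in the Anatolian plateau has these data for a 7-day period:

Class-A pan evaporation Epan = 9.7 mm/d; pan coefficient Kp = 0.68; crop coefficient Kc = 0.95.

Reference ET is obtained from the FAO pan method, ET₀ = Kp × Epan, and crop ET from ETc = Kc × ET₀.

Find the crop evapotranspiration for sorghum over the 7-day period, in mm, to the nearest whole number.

ET₀ = 0.68 × 9.7 = 6.5960 mm/d
ETc = Kc × ET₀ = 0.95 × 6.5960 = 6.2662 mm/d
Over 7 days: 6.2662 × 7 = 43.863 mm

44 mm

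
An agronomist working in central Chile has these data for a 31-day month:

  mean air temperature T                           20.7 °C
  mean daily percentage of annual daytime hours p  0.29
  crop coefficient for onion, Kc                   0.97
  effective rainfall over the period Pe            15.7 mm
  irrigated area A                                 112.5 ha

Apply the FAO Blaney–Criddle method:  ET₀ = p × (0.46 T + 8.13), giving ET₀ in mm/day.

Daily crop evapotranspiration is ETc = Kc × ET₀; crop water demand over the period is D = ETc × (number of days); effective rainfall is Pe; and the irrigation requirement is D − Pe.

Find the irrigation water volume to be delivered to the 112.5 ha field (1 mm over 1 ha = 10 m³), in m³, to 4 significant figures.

ET₀ = 0.29 × (0.46 × 20.7 + 8.13) = 0.29 × 17.652 = 5.1191 mm/d
ETc = Kc × ET₀ = 0.97 × 5.1191 = 4.9655 mm/d
Crop demand D = ETc × 31 d = 4.9655 × 31 = 153.931 mm
D − Pe = 153.931 − 15.7 = 138.231 mm
Volume = 138.231 mm × 112.5 ha × 10 = 155509.9 m³

155500 m³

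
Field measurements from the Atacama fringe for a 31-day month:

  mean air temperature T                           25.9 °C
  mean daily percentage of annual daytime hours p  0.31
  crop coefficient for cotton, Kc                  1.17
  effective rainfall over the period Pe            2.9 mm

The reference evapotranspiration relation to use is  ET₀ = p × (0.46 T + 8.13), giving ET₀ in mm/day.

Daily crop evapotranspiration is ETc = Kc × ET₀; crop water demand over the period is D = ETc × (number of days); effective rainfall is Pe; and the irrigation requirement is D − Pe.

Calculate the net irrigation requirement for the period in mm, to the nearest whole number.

222 mm

ET₀ = 0.31 × (0.46 × 25.9 + 8.13) = 0.31 × 20.044 = 6.2136 mm/d
ETc = Kc × ET₀ = 1.17 × 6.2136 = 7.2699 mm/d
Crop demand D = ETc × 31 d = 7.2699 × 31 = 225.367 mm
D − Pe = 225.367 − 2.9 = 222.467 mm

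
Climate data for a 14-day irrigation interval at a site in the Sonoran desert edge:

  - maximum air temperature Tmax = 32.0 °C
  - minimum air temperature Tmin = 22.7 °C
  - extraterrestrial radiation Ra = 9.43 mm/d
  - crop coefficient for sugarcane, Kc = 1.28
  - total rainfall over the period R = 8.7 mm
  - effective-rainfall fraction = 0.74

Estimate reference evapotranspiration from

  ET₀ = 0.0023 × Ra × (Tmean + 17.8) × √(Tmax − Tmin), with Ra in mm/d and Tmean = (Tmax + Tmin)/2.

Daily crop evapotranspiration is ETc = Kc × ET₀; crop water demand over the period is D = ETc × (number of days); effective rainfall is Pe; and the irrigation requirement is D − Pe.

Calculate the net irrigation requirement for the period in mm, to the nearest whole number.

47 mm

Tmean = (32.0 + 22.7)/2 = 27.35 °C
ET₀ = 0.0023 × 9.43 × (27.35 + 17.8) × √9.3 = 0.0023 × 9.43 × 45.15 × 3.0496 = 2.9863 mm/d
ETc = Kc × ET₀ = 1.28 × 2.9863 = 3.8225 mm/d
Crop demand D = ETc × 14 d = 3.8225 × 14 = 53.515 mm
Pe = 0.74 × 8.7 = 6.438 mm
D − Pe = 53.515 − 6.438 = 47.077 mm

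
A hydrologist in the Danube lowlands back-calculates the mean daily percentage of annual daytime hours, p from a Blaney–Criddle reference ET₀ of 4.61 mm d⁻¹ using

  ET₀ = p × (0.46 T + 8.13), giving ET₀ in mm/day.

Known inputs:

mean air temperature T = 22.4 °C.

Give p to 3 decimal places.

p = ET₀ / (0.46 T + 8.13) = 4.61 / (0.46 × 22.4 + 8.13) = 4.61 / 18.434 = 0.2501

0.250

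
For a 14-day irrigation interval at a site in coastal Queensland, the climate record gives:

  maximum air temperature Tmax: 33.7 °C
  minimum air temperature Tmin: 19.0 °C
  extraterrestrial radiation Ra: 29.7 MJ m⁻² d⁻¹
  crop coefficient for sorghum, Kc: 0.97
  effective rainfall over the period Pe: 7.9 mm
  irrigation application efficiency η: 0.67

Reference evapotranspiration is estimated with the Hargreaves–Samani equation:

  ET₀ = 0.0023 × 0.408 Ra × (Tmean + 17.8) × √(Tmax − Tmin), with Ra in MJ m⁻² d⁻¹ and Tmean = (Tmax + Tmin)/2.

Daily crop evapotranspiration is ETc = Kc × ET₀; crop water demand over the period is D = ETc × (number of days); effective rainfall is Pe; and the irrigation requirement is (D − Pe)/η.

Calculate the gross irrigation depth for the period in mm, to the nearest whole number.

84 mm

Tmean = (33.7 + 19.0)/2 = 26.35 °C
0.408 Ra = 0.408 × 29.7 = 12.1176 mm/d equivalent
ET₀ = 0.0023 × 12.1176 × (26.35 + 17.8) × √14.7 = 0.0023 × 12.1176 × 44.15 × 3.8341 = 4.7178 mm/d
ETc = Kc × ET₀ = 0.97 × 4.7178 = 4.5763 mm/d
Crop demand D = ETc × 14 d = 4.5763 × 14 = 64.068 mm
D − Pe = 64.068 − 7.9 = 56.168 mm
Gross irrigation = 56.168 / 0.67 = 83.833 mm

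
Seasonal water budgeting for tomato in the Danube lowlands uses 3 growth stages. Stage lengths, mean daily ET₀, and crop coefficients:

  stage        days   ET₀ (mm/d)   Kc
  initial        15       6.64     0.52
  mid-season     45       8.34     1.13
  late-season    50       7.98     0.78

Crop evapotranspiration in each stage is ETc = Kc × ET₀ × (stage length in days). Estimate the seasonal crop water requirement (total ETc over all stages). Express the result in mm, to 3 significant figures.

initial: 0.52 × 6.64 × 15 = 51.79 mm
mid-season: 1.13 × 8.34 × 45 = 424.09 mm
late-season: 0.78 × 7.98 × 50 = 311.22 mm
Seasonal total = 787.10 mm

787 mm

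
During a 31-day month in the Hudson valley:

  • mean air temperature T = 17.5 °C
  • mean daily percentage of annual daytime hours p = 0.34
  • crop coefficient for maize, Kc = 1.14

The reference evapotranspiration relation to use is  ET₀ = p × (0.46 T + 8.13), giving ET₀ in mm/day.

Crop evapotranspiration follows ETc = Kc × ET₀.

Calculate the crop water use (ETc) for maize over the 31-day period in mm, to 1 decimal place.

ET₀ = 0.34 × (0.46 × 17.5 + 8.13) = 0.34 × 16.180 = 5.5012 mm/d
ETc = Kc × ET₀ = 1.14 × 5.5012 = 6.2714 mm/d
Over 31 days: 6.2714 × 31 = 194.413 mm

194.4 mm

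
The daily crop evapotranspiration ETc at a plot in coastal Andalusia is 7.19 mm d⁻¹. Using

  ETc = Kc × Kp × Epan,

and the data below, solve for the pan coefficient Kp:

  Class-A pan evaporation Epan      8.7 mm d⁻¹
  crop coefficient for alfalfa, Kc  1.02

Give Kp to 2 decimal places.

ETc = Kc × Kp × Epan  ⇒  Kp = ETc / (Kc × Epan)
Kp = 7.19 / (1.02 × 8.7) = 7.19 / 8.874 = 0.8102

0.81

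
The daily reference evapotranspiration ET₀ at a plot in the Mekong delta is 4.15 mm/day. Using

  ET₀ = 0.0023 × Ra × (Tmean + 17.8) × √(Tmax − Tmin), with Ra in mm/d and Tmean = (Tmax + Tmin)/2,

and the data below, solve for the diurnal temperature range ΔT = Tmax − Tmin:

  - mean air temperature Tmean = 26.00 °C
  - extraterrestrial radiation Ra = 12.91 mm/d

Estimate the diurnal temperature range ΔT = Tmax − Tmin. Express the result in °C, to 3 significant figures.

√ΔT = ET₀ / [0.0023 × Ra × (Tmean+17.8)] = 4.15 / (0.0023 × 12.91 × 43.80) = 3.1909
ΔT = 3.1909² = 10.182 °C

10.2 °C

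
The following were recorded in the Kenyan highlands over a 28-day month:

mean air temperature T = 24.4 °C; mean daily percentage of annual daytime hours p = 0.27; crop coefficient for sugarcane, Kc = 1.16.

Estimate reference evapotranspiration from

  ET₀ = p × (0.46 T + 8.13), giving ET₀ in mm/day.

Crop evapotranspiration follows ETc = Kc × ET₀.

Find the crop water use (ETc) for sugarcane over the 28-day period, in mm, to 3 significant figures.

170 mm

ET₀ = 0.27 × (0.46 × 24.4 + 8.13) = 0.27 × 19.354 = 5.2256 mm/d
ETc = Kc × ET₀ = 1.16 × 5.2256 = 6.0617 mm/d
Over 28 days: 6.0617 × 28 = 169.728 mm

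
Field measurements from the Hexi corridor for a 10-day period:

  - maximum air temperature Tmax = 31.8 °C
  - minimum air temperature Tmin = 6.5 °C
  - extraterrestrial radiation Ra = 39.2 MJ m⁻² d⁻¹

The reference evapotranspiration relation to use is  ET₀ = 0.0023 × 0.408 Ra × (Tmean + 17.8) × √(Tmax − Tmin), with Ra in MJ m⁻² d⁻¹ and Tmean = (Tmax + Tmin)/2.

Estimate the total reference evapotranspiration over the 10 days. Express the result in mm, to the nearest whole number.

68 mm

Tmean = (31.8 + 6.5)/2 = 19.15 °C
0.408 Ra = 0.408 × 39.2 = 15.9936 mm/d equivalent
ET₀ = 0.0023 × 15.9936 × (19.15 + 17.8) × √25.3 = 0.0023 × 15.9936 × 36.95 × 5.0299 = 6.8367 mm/d
Over 10 days: 6.8367 × 10 = 68.367 mm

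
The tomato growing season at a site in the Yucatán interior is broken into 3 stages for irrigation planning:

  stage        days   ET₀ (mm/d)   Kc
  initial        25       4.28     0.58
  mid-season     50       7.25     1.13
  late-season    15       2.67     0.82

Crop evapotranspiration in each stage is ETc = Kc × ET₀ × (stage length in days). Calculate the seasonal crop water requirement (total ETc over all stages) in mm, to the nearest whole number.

505 mm

initial: 0.58 × 4.28 × 25 = 62.06 mm
mid-season: 1.13 × 7.25 × 50 = 409.63 mm
late-season: 0.82 × 2.67 × 15 = 32.84 mm
Seasonal total = 504.53 mm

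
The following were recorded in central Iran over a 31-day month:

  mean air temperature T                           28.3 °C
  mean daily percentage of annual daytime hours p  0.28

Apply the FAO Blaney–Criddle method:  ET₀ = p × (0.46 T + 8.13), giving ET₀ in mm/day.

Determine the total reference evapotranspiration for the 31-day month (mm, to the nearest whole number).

ET₀ = 0.28 × (0.46 × 28.3 + 8.13) = 0.28 × 21.148 = 5.9214 mm/d
Monthly total = 5.9214 × 31 = 183.563 mm

184 mm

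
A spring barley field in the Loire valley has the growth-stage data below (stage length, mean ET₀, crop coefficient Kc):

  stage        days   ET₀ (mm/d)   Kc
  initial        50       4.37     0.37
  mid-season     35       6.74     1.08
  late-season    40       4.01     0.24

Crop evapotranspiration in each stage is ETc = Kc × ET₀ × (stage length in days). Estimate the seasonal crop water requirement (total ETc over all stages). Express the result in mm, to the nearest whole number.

374 mm

initial: 0.37 × 4.37 × 50 = 80.85 mm
mid-season: 1.08 × 6.74 × 35 = 254.77 mm
late-season: 0.24 × 4.01 × 40 = 38.50 mm
Seasonal total = 374.12 mm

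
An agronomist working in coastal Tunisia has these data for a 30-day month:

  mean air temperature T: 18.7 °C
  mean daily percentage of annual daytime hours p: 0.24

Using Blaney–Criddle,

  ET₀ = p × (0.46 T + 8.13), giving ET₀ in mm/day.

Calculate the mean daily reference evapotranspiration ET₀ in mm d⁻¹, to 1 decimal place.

4.0 mm d⁻¹

ET₀ = 0.24 × (0.46 × 18.7 + 8.13) = 0.24 × 16.732 = 4.0157 mm/d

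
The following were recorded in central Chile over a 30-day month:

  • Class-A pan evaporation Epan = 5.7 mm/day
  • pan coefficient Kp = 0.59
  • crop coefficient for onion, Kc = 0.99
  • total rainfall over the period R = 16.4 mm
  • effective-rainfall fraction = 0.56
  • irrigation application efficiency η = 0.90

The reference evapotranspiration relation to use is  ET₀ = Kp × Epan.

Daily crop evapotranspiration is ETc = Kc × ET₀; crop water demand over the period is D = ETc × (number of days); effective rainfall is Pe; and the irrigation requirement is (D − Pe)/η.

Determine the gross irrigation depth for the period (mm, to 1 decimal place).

100.8 mm

ET₀ = 0.59 × 5.7 = 3.3630 mm/d
ETc = Kc × ET₀ = 0.99 × 3.3630 = 3.3294 mm/d
Crop demand D = ETc × 30 d = 3.3294 × 30 = 99.882 mm
Pe = 0.56 × 16.4 = 9.184 mm
D − Pe = 99.882 − 9.184 = 90.698 mm
Gross irrigation = 90.698 / 0.90 = 100.776 mm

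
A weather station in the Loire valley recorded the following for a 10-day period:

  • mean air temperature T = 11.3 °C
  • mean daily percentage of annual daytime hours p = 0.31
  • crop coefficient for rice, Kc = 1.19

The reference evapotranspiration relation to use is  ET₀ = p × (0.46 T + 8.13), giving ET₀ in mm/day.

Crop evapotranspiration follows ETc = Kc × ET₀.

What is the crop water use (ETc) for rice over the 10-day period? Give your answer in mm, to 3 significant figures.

ET₀ = 0.31 × (0.46 × 11.3 + 8.13) = 0.31 × 13.328 = 4.1317 mm/d
ETc = Kc × ET₀ = 1.19 × 4.1317 = 4.9167 mm/d
Over 10 days: 4.9167 × 10 = 49.167 mm

49.2 mm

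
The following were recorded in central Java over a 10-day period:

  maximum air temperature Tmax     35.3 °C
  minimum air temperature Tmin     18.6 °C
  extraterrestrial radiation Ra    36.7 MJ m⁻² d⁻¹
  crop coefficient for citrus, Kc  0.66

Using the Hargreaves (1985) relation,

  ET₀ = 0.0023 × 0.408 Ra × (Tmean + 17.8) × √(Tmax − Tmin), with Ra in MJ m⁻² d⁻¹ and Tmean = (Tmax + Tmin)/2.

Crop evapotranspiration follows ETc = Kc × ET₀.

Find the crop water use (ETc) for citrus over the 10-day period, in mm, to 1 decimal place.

Tmean = (35.3 + 18.6)/2 = 26.95 °C
0.408 Ra = 0.408 × 36.7 = 14.9736 mm/d equivalent
ET₀ = 0.0023 × 14.9736 × (26.95 + 17.8) × √16.7 = 0.0023 × 14.9736 × 44.75 × 4.0866 = 6.2981 mm/d
ETc = Kc × ET₀ = 0.66 × 6.2981 = 4.1567 mm/d
Over 10 days: 4.1567 × 10 = 41.567 mm

41.6 mm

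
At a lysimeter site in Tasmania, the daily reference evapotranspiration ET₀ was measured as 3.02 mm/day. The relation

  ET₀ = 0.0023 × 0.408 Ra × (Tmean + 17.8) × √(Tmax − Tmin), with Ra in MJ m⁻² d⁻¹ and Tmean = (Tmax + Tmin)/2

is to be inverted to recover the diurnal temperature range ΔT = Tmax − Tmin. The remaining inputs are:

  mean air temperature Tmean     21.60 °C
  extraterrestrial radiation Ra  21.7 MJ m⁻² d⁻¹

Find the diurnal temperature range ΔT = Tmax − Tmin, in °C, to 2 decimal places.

√ΔT = ET₀ / [0.0023 × 0.408 × Ra × (Tmean+17.8)] = 3.02 / (0.0023 × 8.8536 × 39.40) = 3.7641
ΔT = 3.7641² = 14.168 °C

14.17 °C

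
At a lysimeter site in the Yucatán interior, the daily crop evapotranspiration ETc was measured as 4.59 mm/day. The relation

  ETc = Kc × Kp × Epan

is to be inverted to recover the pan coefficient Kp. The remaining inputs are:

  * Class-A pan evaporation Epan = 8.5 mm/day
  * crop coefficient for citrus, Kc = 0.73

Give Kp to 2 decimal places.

0.74

ETc = Kc × Kp × Epan  ⇒  Kp = ETc / (Kc × Epan)
Kp = 4.59 / (0.73 × 8.5) = 4.59 / 6.205 = 0.7397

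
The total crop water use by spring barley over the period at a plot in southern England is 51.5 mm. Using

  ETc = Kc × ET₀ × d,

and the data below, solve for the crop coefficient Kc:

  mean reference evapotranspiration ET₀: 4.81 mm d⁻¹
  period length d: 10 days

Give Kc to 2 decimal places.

ETc = Kc × ET₀ × d  ⇒  Kc = ETc / (ET₀ × d)
Kc = 51.5 / (4.81 × 10) = 51.5 / 48.10 = 1.0707

1.07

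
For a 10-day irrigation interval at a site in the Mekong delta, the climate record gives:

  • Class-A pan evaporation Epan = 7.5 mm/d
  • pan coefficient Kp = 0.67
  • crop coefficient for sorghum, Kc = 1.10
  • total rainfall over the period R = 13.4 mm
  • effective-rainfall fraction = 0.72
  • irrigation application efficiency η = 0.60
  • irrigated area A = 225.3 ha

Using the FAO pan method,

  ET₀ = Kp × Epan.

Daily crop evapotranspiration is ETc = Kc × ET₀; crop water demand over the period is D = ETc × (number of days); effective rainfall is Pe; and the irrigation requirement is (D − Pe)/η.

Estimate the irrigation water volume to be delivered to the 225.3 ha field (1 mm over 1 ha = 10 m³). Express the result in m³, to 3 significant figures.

171000 m³

ET₀ = 0.67 × 7.5 = 5.0250 mm/d
ETc = Kc × ET₀ = 1.10 × 5.0250 = 5.5275 mm/d
Crop demand D = ETc × 10 d = 5.5275 × 10 = 55.275 mm
Pe = 0.72 × 13.4 = 9.648 mm
D − Pe = 55.275 − 9.648 = 45.627 mm
Gross irrigation = 45.627 / 0.60 = 76.045 mm
Volume = 76.045 mm × 225.3 ha × 10 = 171329.4 m³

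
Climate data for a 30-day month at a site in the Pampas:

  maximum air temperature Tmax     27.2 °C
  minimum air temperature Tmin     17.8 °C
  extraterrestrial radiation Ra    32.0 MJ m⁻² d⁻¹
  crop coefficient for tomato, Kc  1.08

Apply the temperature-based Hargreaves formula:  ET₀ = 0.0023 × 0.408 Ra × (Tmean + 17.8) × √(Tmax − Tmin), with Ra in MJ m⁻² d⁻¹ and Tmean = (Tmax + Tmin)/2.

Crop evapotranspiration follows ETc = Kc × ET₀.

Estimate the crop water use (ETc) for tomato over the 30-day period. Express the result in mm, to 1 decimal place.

Tmean = (27.2 + 17.8)/2 = 22.50 °C
0.408 Ra = 0.408 × 32.0 = 13.0560 mm/d equivalent
ET₀ = 0.0023 × 13.0560 × (22.50 + 17.8) × √9.4 = 0.0023 × 13.0560 × 40.30 × 3.0659 = 3.7102 mm/d
ETc = Kc × ET₀ = 1.08 × 3.7102 = 4.0070 mm/d
Over 30 days: 4.0070 × 30 = 120.210 mm

120.2 mm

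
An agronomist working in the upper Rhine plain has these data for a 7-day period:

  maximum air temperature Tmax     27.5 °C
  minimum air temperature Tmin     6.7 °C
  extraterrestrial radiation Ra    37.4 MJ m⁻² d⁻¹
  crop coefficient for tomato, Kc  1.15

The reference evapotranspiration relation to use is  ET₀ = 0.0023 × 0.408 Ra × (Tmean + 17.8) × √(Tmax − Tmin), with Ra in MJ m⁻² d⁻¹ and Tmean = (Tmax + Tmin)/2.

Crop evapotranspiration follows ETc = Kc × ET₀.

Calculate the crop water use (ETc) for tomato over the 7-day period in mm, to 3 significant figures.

45.0 mm

Tmean = (27.5 + 6.7)/2 = 17.10 °C
0.408 Ra = 0.408 × 37.4 = 15.2592 mm/d equivalent
ET₀ = 0.0023 × 15.2592 × (17.10 + 17.8) × √20.8 = 0.0023 × 15.2592 × 34.90 × 4.5607 = 5.5862 mm/d
ETc = Kc × ET₀ = 1.15 × 5.5862 = 6.4241 mm/d
Over 7 days: 6.4241 × 7 = 44.969 mm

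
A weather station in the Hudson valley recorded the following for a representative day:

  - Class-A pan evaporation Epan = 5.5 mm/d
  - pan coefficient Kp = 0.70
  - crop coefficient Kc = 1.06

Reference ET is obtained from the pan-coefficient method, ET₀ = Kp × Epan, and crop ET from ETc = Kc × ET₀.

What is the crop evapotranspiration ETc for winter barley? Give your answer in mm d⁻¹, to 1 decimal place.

4.1 mm d⁻¹

ET₀ = 0.70 × 5.5 = 3.8500 mm/d
ETc = Kc × ET₀ = 1.06 × 3.8500 = 4.0810 mm/d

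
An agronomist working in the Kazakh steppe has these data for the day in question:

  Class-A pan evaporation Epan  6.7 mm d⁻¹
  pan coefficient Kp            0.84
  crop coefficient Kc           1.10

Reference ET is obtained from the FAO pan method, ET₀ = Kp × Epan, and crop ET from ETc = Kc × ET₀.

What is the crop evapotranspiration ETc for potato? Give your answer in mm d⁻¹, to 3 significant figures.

ET₀ = 0.84 × 6.7 = 5.6280 mm/d
ETc = Kc × ET₀ = 1.10 × 5.6280 = 6.1908 mm/d

6.19 mm d⁻¹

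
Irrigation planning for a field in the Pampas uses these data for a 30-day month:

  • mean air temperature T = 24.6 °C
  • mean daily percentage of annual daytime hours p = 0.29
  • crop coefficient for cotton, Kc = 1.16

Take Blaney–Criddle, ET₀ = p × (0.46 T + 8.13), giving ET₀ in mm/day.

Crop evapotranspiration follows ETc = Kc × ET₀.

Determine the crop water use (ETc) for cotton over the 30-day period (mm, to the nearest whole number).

ET₀ = 0.29 × (0.46 × 24.6 + 8.13) = 0.29 × 19.446 = 5.6393 mm/d
ETc = Kc × ET₀ = 1.16 × 5.6393 = 6.5416 mm/d
Over 30 days: 6.5416 × 30 = 196.248 mm

196 mm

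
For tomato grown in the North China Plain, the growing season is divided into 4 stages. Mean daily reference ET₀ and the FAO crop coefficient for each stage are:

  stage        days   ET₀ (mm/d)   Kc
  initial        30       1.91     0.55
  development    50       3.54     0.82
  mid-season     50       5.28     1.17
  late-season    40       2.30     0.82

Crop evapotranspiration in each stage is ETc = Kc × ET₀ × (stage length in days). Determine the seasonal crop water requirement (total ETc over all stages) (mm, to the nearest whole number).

561 mm

initial: 0.55 × 1.91 × 30 = 31.52 mm
development: 0.82 × 3.54 × 50 = 145.14 mm
mid-season: 1.17 × 5.28 × 50 = 308.88 mm
late-season: 0.82 × 2.30 × 40 = 75.44 mm
Seasonal total = 560.98 mm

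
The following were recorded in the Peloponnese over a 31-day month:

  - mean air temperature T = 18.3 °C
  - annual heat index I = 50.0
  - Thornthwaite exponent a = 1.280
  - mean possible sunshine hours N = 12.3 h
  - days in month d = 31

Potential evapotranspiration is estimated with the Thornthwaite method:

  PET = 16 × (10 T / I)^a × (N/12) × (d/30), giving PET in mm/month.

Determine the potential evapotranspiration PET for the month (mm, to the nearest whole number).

10T/I = 10 × 18.3 / 50.0 = 3.6600
(10T/I)^a = 3.6600^1.280 = 5.2633
Uncorrected PET = 16 × 5.2633 = 84.213 mm
Correction = (N/12)(d/30) = (12.3/12)(31/30) = 1.0592
PET = 84.213 × 1.0592 = 89.198 mm/month

89 mm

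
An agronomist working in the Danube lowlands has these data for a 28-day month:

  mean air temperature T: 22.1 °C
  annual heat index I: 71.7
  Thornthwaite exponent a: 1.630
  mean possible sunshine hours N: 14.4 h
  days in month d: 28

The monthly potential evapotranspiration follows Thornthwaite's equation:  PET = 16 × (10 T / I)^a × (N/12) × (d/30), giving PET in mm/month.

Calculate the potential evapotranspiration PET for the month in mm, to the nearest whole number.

10T/I = 10 × 22.1 / 71.7 = 3.0823
(10T/I)^a = 3.0823^1.630 = 6.2642
Uncorrected PET = 16 × 6.2642 = 100.227 mm
Correction = (N/12)(d/30) = (14.4/12)(28/30) = 1.1200
PET = 100.227 × 1.1200 = 112.254 mm/month

112 mm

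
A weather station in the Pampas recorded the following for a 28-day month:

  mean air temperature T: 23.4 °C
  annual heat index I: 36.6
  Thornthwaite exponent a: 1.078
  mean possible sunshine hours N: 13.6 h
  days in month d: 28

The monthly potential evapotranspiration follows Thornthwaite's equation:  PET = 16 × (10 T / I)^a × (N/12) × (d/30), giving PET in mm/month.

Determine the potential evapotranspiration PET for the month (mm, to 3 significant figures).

10T/I = 10 × 23.4 / 36.6 = 6.3934
(10T/I)^a = 6.3934^1.078 = 7.3889
Uncorrected PET = 16 × 7.3889 = 118.222 mm
Correction = (N/12)(d/30) = (13.6/12)(28/30) = 1.0578
PET = 118.222 × 1.0578 = 125.055 mm/month

125 mm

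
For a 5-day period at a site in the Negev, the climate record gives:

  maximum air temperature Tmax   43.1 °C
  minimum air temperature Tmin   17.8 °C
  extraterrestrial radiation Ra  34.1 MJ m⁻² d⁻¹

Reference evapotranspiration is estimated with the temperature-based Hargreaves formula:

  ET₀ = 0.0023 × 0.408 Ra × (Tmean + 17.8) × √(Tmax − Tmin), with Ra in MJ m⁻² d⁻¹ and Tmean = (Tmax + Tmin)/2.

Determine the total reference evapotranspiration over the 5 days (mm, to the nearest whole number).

39 mm

Tmean = (43.1 + 17.8)/2 = 30.45 °C
0.408 Ra = 0.408 × 34.1 = 13.9128 mm/d equivalent
ET₀ = 0.0023 × 13.9128 × (30.45 + 17.8) × √25.3 = 0.0023 × 13.9128 × 48.25 × 5.0299 = 7.7660 mm/d
Over 5 days: 7.7660 × 5 = 38.830 mm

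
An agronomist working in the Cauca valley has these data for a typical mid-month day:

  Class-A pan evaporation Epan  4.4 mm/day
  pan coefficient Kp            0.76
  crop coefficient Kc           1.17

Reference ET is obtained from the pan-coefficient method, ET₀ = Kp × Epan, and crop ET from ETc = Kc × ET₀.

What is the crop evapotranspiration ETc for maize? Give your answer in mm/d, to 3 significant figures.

3.91 mm/d

ET₀ = 0.76 × 4.4 = 3.3440 mm/d
ETc = Kc × ET₀ = 1.17 × 3.3440 = 3.9125 mm/d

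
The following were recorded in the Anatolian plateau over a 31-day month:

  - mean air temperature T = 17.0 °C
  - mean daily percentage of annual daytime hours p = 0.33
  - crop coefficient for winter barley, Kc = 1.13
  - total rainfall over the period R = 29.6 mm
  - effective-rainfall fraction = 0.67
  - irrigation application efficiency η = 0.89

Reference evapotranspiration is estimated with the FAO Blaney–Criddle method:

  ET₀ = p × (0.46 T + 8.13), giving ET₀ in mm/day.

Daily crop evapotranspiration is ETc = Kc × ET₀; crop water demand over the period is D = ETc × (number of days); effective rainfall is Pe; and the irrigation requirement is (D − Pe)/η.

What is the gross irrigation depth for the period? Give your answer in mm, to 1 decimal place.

ET₀ = 0.33 × (0.46 × 17.0 + 8.13) = 0.33 × 15.950 = 5.2635 mm/d
ETc = Kc × ET₀ = 1.13 × 5.2635 = 5.9478 mm/d
Crop demand D = ETc × 31 d = 5.9478 × 31 = 184.382 mm
Pe = 0.67 × 29.6 = 19.832 mm
D − Pe = 184.382 − 19.832 = 164.550 mm
Gross irrigation = 164.550 / 0.89 = 184.888 mm

184.9 mm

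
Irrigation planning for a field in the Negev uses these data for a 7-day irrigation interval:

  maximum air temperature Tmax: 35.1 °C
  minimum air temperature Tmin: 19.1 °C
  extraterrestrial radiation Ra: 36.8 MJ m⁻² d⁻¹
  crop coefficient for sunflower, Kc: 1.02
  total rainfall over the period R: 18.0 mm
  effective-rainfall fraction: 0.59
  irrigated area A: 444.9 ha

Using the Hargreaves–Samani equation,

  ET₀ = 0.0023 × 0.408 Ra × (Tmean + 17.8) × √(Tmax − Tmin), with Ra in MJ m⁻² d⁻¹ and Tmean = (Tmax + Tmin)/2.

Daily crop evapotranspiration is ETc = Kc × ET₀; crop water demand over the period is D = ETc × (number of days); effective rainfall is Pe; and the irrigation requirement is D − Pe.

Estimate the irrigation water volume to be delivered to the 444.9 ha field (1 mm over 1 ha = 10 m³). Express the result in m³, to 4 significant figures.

Tmean = (35.1 + 19.1)/2 = 27.10 °C
0.408 Ra = 0.408 × 36.8 = 15.0144 mm/d equivalent
ET₀ = 0.0023 × 15.0144 × (27.10 + 17.8) × √16.0 = 0.0023 × 15.0144 × 44.90 × 4.0000 = 6.2021 mm/d
ETc = Kc × ET₀ = 1.02 × 6.2021 = 6.3261 mm/d
Crop demand D = ETc × 7 d = 6.3261 × 7 = 44.283 mm
Pe = 0.59 × 18.0 = 10.620 mm
D − Pe = 44.283 − 10.620 = 33.663 mm
Volume = 33.663 mm × 444.9 ha × 10 = 149766.7 m³

149800 m³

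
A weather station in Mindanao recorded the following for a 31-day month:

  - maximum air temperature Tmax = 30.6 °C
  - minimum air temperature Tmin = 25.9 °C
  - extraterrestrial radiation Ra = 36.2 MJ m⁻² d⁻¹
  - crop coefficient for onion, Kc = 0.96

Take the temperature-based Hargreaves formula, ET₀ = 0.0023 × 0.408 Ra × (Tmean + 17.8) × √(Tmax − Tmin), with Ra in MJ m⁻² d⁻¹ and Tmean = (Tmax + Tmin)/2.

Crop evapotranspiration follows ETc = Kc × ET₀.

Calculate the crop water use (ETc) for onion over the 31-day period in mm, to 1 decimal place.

Tmean = (30.6 + 25.9)/2 = 28.25 °C
0.408 Ra = 0.408 × 36.2 = 14.7696 mm/d equivalent
ET₀ = 0.0023 × 14.7696 × (28.25 + 17.8) × √4.7 = 0.0023 × 14.7696 × 46.05 × 2.1679 = 3.3913 mm/d
ETc = Kc × ET₀ = 0.96 × 3.3913 = 3.2556 mm/d
Over 31 days: 3.2556 × 31 = 100.924 mm

100.9 mm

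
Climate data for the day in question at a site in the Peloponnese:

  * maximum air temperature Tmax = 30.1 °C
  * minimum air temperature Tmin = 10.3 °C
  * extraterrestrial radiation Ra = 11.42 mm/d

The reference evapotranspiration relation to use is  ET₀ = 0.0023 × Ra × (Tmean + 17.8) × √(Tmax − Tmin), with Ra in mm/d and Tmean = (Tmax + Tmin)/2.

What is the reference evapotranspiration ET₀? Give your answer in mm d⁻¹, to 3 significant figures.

4.44 mm d⁻¹

Tmean = (30.1 + 10.3)/2 = 20.20 °C
ET₀ = 0.0023 × 11.42 × (20.20 + 17.8) × √19.8 = 0.0023 × 11.42 × 38.00 × 4.4497 = 4.4413 mm/d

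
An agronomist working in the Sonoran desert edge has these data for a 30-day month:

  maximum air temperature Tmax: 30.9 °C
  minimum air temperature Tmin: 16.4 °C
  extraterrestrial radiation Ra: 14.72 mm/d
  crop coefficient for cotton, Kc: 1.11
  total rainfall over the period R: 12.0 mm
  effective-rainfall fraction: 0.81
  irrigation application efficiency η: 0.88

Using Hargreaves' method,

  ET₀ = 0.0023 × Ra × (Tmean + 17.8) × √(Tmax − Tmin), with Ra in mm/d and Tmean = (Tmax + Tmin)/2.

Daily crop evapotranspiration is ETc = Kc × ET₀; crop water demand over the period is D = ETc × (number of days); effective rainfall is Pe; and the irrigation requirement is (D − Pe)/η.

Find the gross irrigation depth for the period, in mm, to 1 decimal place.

Tmean = (30.9 + 16.4)/2 = 23.65 °C
ET₀ = 0.0023 × 14.72 × (23.65 + 17.8) × √14.5 = 0.0023 × 14.72 × 41.45 × 3.8079 = 5.3437 mm/d
ETc = Kc × ET₀ = 1.11 × 5.3437 = 5.9315 mm/d
Crop demand D = ETc × 30 d = 5.9315 × 30 = 177.945 mm
Pe = 0.81 × 12.0 = 9.720 mm
D − Pe = 177.945 − 9.720 = 168.225 mm
Gross irrigation = 168.225 / 0.88 = 191.165 mm

191.2 mm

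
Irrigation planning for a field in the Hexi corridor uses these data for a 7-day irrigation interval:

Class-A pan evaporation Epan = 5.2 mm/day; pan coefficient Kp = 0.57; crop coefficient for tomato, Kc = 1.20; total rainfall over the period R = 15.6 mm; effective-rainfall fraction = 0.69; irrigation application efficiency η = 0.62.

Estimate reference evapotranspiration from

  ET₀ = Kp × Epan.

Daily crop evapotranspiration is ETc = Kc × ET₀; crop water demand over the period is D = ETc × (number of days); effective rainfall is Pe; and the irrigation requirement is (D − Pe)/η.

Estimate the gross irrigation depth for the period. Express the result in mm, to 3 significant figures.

22.8 mm

ET₀ = 0.57 × 5.2 = 2.9640 mm/d
ETc = Kc × ET₀ = 1.20 × 2.9640 = 3.5568 mm/d
Crop demand D = ETc × 7 d = 3.5568 × 7 = 24.898 mm
Pe = 0.69 × 15.6 = 10.764 mm
D − Pe = 24.898 − 10.764 = 14.134 mm
Gross irrigation = 14.134 / 0.62 = 22.797 mm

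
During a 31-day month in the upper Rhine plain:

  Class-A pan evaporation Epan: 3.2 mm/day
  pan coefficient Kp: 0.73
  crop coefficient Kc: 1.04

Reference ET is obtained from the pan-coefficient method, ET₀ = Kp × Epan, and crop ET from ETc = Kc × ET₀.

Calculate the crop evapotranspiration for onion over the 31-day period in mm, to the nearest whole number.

ET₀ = 0.73 × 3.2 = 2.3360 mm/d
ETc = Kc × ET₀ = 1.04 × 2.3360 = 2.4294 mm/d
Over 31 days: 2.4294 × 31 = 75.311 mm

75 mm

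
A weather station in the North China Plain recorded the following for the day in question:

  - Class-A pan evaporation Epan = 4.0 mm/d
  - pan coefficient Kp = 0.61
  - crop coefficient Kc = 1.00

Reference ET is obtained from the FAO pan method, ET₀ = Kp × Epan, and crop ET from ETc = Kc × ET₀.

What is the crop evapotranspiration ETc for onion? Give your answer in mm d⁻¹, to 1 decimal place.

ET₀ = 0.61 × 4.0 = 2.4400 mm/d
ETc = Kc × ET₀ = 1.00 × 2.4400 = 2.4400 mm/d

2.4 mm d⁻¹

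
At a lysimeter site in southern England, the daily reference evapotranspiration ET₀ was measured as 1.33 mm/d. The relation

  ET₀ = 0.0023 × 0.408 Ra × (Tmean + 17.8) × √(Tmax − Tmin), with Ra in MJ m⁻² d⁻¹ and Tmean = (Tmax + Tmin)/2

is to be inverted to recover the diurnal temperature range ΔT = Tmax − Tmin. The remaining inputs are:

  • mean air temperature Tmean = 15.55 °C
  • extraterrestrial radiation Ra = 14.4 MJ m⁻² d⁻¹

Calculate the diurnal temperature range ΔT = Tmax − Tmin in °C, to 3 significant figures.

8.71 °C

√ΔT = ET₀ / [0.0023 × 0.408 × Ra × (Tmean+17.8)] = 1.33 / (0.0023 × 5.8752 × 33.35) = 2.9512
ΔT = 2.9512² = 8.710 °C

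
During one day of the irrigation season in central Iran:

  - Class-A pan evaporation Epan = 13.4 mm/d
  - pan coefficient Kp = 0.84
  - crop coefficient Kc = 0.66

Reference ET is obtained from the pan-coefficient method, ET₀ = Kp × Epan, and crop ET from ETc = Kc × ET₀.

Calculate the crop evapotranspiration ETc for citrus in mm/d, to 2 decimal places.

ET₀ = 0.84 × 13.4 = 11.2560 mm/d
ETc = Kc × ET₀ = 0.66 × 11.2560 = 7.4290 mm/d

7.43 mm/d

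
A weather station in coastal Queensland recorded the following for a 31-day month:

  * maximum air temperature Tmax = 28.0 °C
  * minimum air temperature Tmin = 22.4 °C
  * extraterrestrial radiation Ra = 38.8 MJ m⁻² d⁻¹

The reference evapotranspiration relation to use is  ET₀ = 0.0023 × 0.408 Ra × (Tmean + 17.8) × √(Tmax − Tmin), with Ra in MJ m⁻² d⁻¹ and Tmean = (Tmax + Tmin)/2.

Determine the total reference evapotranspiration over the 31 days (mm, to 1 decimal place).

Tmean = (28.0 + 22.4)/2 = 25.20 °C
0.408 Ra = 0.408 × 38.8 = 15.8304 mm/d equivalent
ET₀ = 0.0023 × 15.8304 × (25.20 + 17.8) × √5.6 = 0.0023 × 15.8304 × 43.00 × 2.3664 = 3.7049 mm/d
Over 31 days: 3.7049 × 31 = 114.852 mm

114.9 mm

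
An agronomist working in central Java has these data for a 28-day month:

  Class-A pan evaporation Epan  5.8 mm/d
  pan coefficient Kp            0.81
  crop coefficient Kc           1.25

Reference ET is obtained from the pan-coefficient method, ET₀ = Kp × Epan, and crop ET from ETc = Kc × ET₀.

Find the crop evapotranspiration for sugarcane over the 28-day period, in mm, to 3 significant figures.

ET₀ = 0.81 × 5.8 = 4.6980 mm/d
ETc = Kc × ET₀ = 1.25 × 4.6980 = 5.8725 mm/d
Over 28 days: 5.8725 × 28 = 164.430 mm

164 mm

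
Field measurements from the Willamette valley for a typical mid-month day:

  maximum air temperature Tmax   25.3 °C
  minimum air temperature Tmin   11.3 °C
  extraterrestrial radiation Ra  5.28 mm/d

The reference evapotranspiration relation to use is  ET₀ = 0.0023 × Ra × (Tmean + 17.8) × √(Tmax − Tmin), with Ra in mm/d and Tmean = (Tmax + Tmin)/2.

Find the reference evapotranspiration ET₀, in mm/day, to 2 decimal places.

Tmean = (25.3 + 11.3)/2 = 18.30 °C
ET₀ = 0.0023 × 5.28 × (18.30 + 17.8) × √14.0 = 0.0023 × 5.28 × 36.10 × 3.7417 = 1.6404 mm/d

1.64 mm/day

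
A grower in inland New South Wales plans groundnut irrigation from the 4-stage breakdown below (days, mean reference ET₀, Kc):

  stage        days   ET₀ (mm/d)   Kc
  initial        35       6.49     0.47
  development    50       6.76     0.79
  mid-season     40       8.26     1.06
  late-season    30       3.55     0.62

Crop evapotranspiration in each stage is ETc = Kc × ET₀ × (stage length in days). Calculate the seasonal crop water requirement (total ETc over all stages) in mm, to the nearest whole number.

790 mm

initial: 0.47 × 6.49 × 35 = 106.76 mm
development: 0.79 × 6.76 × 50 = 267.02 mm
mid-season: 1.06 × 8.26 × 40 = 350.22 mm
late-season: 0.62 × 3.55 × 30 = 66.03 mm
Seasonal total = 790.03 mm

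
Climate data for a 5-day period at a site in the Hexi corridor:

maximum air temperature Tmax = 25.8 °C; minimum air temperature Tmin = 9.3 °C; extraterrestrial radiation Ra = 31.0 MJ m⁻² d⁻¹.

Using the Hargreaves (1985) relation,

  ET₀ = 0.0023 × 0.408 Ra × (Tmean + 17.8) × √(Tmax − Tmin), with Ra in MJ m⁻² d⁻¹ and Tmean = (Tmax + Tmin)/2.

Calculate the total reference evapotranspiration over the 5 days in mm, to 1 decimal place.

20.9 mm

Tmean = (25.8 + 9.3)/2 = 17.55 °C
0.408 Ra = 0.408 × 31.0 = 12.6480 mm/d equivalent
ET₀ = 0.0023 × 12.6480 × (17.55 + 17.8) × √16.5 = 0.0023 × 12.6480 × 35.35 × 4.0620 = 4.1771 mm/d
Over 5 days: 4.1771 × 5 = 20.886 mm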